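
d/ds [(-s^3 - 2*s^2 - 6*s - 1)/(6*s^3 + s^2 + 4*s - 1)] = (11*s^4 + 64*s^3 + 19*s^2 + 6*s + 10)/(36*s^6 + 12*s^5 + 49*s^4 - 4*s^3 + 14*s^2 - 8*s + 1)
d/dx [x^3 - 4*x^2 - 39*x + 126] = 3*x^2 - 8*x - 39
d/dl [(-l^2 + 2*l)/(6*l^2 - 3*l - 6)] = (-3*l^2 + 4*l - 4)/(3*(4*l^4 - 4*l^3 - 7*l^2 + 4*l + 4))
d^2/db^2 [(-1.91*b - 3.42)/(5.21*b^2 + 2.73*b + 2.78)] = (-(1.91*b + 3.42)*(10.42*b + 2.73)*(20.84*b + 5.46) + (59.7066*b + 46.065)*(5.21*b^2 + 2.73*b + 2.78))/(5.21*b^2 + 2.73*b + 2.78)^3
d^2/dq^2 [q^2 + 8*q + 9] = 2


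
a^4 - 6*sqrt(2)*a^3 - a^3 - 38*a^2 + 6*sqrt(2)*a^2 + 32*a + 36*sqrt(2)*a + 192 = (a - 3)*(a + 2)*(a - 8*sqrt(2))*(a + 2*sqrt(2))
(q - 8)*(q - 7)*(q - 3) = q^3 - 18*q^2 + 101*q - 168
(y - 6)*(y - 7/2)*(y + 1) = y^3 - 17*y^2/2 + 23*y/2 + 21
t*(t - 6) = t^2 - 6*t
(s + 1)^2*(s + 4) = s^3 + 6*s^2 + 9*s + 4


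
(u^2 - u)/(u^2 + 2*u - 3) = u/(u + 3)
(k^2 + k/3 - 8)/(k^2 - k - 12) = (k - 8/3)/(k - 4)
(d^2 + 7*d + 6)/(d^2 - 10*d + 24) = (d^2 + 7*d + 6)/(d^2 - 10*d + 24)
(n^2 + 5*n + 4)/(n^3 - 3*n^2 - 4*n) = (n + 4)/(n*(n - 4))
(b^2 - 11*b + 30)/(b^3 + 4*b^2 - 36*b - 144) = (b - 5)/(b^2 + 10*b + 24)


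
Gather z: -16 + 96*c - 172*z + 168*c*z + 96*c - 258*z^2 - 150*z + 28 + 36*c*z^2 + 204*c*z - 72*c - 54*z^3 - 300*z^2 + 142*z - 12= 120*c - 54*z^3 + z^2*(36*c - 558) + z*(372*c - 180)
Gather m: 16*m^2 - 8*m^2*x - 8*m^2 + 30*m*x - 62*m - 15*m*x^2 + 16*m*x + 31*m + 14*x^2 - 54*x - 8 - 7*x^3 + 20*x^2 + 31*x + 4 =m^2*(8 - 8*x) + m*(-15*x^2 + 46*x - 31) - 7*x^3 + 34*x^2 - 23*x - 4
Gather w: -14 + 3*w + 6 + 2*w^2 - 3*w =2*w^2 - 8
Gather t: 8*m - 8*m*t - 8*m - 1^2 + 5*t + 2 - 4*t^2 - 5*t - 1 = -8*m*t - 4*t^2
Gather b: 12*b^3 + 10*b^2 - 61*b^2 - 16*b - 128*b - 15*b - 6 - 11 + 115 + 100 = 12*b^3 - 51*b^2 - 159*b + 198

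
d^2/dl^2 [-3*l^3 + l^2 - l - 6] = 2 - 18*l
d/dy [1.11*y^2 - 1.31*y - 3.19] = 2.22*y - 1.31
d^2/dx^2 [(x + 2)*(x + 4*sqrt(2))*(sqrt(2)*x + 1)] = 6*sqrt(2)*x + 4*sqrt(2) + 18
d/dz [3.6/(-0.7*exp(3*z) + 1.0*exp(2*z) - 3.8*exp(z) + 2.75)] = (7.56*exp(2*z) - 7.2*exp(z) + 13.68)*exp(z)/(0.7*exp(3*z) - 1.0*exp(2*z) + 3.8*exp(z) - 2.75)^2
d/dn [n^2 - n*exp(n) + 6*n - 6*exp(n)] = -n*exp(n) + 2*n - 7*exp(n) + 6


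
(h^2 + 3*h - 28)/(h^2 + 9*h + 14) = (h - 4)/(h + 2)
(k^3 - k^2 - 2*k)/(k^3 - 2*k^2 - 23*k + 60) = k*(k^2 - k - 2)/(k^3 - 2*k^2 - 23*k + 60)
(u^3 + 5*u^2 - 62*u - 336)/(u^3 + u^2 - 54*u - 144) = (u + 7)/(u + 3)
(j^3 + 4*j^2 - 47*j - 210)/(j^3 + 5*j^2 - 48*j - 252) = (j + 5)/(j + 6)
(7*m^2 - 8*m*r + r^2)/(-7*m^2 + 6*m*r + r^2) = (-7*m + r)/(7*m + r)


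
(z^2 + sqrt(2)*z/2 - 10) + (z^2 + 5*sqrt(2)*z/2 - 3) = 2*z^2 + 3*sqrt(2)*z - 13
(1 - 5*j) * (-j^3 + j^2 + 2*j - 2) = 5*j^4 - 6*j^3 - 9*j^2 + 12*j - 2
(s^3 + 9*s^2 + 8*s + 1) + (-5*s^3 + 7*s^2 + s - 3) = -4*s^3 + 16*s^2 + 9*s - 2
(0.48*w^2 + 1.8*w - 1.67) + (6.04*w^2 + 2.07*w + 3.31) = 6.52*w^2 + 3.87*w + 1.64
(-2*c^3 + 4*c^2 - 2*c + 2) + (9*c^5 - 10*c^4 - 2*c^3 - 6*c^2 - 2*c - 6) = 9*c^5 - 10*c^4 - 4*c^3 - 2*c^2 - 4*c - 4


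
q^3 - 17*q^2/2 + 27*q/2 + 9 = (q - 6)*(q - 3)*(q + 1/2)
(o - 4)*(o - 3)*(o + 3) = o^3 - 4*o^2 - 9*o + 36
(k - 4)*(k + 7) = k^2 + 3*k - 28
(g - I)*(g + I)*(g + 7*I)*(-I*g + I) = -I*g^4 + 7*g^3 + I*g^3 - 7*g^2 - I*g^2 + 7*g + I*g - 7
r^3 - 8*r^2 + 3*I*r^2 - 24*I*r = r*(r - 8)*(r + 3*I)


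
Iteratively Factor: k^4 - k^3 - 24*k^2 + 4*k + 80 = (k - 2)*(k^3 + k^2 - 22*k - 40) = (k - 5)*(k - 2)*(k^2 + 6*k + 8) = (k - 5)*(k - 2)*(k + 4)*(k + 2)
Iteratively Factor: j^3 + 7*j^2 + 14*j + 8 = (j + 2)*(j^2 + 5*j + 4) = (j + 1)*(j + 2)*(j + 4)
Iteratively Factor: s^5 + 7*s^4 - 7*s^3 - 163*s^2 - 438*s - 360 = (s + 3)*(s^4 + 4*s^3 - 19*s^2 - 106*s - 120) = (s + 2)*(s + 3)*(s^3 + 2*s^2 - 23*s - 60) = (s - 5)*(s + 2)*(s + 3)*(s^2 + 7*s + 12) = (s - 5)*(s + 2)*(s + 3)*(s + 4)*(s + 3)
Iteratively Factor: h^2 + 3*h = (h + 3)*(h)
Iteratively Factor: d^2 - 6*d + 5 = (d - 5)*(d - 1)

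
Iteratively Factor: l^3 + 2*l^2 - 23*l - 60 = (l + 4)*(l^2 - 2*l - 15) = (l - 5)*(l + 4)*(l + 3)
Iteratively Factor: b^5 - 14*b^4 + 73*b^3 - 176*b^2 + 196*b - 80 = (b - 1)*(b^4 - 13*b^3 + 60*b^2 - 116*b + 80) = (b - 4)*(b - 1)*(b^3 - 9*b^2 + 24*b - 20) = (b - 4)*(b - 2)*(b - 1)*(b^2 - 7*b + 10) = (b - 5)*(b - 4)*(b - 2)*(b - 1)*(b - 2)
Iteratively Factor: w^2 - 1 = (w - 1)*(w + 1)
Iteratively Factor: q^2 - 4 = (q + 2)*(q - 2)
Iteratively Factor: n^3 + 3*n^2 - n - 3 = (n + 1)*(n^2 + 2*n - 3) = (n + 1)*(n + 3)*(n - 1)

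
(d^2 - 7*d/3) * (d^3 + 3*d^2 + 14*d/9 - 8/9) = d^5 + 2*d^4/3 - 49*d^3/9 - 122*d^2/27 + 56*d/27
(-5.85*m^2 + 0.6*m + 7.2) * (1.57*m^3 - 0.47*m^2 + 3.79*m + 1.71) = -9.1845*m^5 + 3.6915*m^4 - 11.1495*m^3 - 11.1135*m^2 + 28.314*m + 12.312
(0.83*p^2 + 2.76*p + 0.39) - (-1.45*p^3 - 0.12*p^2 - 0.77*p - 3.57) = 1.45*p^3 + 0.95*p^2 + 3.53*p + 3.96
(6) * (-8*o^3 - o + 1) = -48*o^3 - 6*o + 6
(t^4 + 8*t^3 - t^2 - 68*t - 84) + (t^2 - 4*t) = t^4 + 8*t^3 - 72*t - 84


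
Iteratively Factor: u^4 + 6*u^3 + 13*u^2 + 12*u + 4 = (u + 2)*(u^3 + 4*u^2 + 5*u + 2) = (u + 1)*(u + 2)*(u^2 + 3*u + 2) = (u + 1)*(u + 2)^2*(u + 1)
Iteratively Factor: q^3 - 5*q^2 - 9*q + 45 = (q - 3)*(q^2 - 2*q - 15) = (q - 3)*(q + 3)*(q - 5)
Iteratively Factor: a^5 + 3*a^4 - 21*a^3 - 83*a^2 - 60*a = (a + 1)*(a^4 + 2*a^3 - 23*a^2 - 60*a) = (a + 1)*(a + 3)*(a^3 - a^2 - 20*a) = (a - 5)*(a + 1)*(a + 3)*(a^2 + 4*a) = (a - 5)*(a + 1)*(a + 3)*(a + 4)*(a)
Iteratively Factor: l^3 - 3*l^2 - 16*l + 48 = (l - 3)*(l^2 - 16) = (l - 4)*(l - 3)*(l + 4)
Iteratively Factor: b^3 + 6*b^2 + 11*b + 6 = (b + 3)*(b^2 + 3*b + 2) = (b + 1)*(b + 3)*(b + 2)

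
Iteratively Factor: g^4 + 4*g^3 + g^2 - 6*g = (g)*(g^3 + 4*g^2 + g - 6) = g*(g - 1)*(g^2 + 5*g + 6) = g*(g - 1)*(g + 2)*(g + 3)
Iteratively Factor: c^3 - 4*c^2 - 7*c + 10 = (c - 5)*(c^2 + c - 2) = (c - 5)*(c + 2)*(c - 1)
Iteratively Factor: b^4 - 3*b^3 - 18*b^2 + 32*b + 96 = (b + 2)*(b^3 - 5*b^2 - 8*b + 48) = (b - 4)*(b + 2)*(b^2 - b - 12) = (b - 4)*(b + 2)*(b + 3)*(b - 4)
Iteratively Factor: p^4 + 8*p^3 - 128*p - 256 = (p - 4)*(p^3 + 12*p^2 + 48*p + 64) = (p - 4)*(p + 4)*(p^2 + 8*p + 16) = (p - 4)*(p + 4)^2*(p + 4)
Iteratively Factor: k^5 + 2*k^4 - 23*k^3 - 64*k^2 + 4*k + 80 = (k + 4)*(k^4 - 2*k^3 - 15*k^2 - 4*k + 20) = (k + 2)*(k + 4)*(k^3 - 4*k^2 - 7*k + 10) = (k + 2)^2*(k + 4)*(k^2 - 6*k + 5) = (k - 1)*(k + 2)^2*(k + 4)*(k - 5)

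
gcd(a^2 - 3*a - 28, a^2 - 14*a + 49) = a - 7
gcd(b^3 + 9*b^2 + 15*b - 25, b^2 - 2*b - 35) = b + 5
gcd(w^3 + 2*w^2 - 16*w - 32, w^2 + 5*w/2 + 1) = w + 2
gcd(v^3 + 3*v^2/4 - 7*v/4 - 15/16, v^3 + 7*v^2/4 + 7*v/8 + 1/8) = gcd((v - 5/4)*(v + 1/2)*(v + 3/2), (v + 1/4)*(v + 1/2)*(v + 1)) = v + 1/2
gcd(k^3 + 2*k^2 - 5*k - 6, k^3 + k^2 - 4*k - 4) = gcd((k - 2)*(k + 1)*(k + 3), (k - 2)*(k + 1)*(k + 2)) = k^2 - k - 2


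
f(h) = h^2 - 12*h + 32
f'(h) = 2*h - 12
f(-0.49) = 38.12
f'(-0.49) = -12.98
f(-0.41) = 37.09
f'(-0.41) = -12.82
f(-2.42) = 66.90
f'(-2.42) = -16.84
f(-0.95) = 44.30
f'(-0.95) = -13.90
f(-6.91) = 162.67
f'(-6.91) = -25.82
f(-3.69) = 89.90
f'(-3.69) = -19.38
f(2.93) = 5.42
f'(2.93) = -6.14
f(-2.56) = 69.27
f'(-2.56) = -17.12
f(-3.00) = 77.00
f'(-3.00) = -18.00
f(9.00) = 5.00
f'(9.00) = 6.00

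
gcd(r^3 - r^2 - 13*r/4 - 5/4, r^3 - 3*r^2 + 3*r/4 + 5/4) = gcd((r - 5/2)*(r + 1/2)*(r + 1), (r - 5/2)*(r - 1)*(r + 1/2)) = r^2 - 2*r - 5/4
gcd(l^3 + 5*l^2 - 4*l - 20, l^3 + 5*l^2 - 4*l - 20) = l^3 + 5*l^2 - 4*l - 20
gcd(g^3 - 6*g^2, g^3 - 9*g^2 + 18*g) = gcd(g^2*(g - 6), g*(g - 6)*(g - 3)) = g^2 - 6*g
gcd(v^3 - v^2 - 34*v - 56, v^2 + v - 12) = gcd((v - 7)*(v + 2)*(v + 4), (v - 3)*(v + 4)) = v + 4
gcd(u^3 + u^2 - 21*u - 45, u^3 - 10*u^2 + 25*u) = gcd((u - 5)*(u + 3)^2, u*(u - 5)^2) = u - 5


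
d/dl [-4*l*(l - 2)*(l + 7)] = -12*l^2 - 40*l + 56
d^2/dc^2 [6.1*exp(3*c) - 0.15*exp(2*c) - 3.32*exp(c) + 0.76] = (54.9*exp(2*c) - 0.6*exp(c) - 3.32)*exp(c)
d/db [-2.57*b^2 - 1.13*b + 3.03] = -5.14*b - 1.13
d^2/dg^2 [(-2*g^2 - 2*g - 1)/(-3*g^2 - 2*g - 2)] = 2*(6*g^3 - 9*g^2 - 18*g - 2)/(27*g^6 + 54*g^5 + 90*g^4 + 80*g^3 + 60*g^2 + 24*g + 8)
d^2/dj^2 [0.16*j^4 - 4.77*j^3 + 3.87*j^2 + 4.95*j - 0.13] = 1.92*j^2 - 28.62*j + 7.74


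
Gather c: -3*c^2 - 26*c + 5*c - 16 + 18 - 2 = -3*c^2 - 21*c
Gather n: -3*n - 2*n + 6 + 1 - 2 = 5 - 5*n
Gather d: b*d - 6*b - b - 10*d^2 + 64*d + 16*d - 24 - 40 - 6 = -7*b - 10*d^2 + d*(b + 80) - 70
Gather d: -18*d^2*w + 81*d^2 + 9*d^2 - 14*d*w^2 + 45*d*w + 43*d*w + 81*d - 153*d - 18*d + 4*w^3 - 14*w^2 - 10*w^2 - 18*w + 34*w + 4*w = d^2*(90 - 18*w) + d*(-14*w^2 + 88*w - 90) + 4*w^3 - 24*w^2 + 20*w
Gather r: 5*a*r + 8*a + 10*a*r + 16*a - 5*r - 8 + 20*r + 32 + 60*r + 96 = 24*a + r*(15*a + 75) + 120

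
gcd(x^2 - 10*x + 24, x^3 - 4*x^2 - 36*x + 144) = x^2 - 10*x + 24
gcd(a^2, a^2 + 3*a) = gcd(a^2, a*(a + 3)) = a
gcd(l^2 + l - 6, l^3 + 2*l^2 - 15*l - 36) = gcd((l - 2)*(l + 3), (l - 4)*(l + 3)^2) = l + 3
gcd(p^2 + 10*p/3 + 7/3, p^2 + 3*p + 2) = p + 1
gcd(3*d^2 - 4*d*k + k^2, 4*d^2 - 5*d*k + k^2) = d - k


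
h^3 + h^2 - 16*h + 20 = (h - 2)^2*(h + 5)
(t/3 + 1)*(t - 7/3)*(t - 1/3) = t^3/3 + t^2/9 - 65*t/27 + 7/9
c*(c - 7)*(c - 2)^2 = c^4 - 11*c^3 + 32*c^2 - 28*c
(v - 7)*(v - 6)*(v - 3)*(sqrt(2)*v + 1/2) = sqrt(2)*v^4 - 16*sqrt(2)*v^3 + v^3/2 - 8*v^2 + 81*sqrt(2)*v^2 - 126*sqrt(2)*v + 81*v/2 - 63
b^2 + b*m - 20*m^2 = (b - 4*m)*(b + 5*m)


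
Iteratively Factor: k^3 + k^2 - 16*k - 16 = (k + 4)*(k^2 - 3*k - 4) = (k - 4)*(k + 4)*(k + 1)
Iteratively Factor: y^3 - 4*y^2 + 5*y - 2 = (y - 2)*(y^2 - 2*y + 1) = (y - 2)*(y - 1)*(y - 1)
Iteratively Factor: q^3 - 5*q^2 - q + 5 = (q - 1)*(q^2 - 4*q - 5) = (q - 5)*(q - 1)*(q + 1)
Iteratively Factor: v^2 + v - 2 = (v + 2)*(v - 1)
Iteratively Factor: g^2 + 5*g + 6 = (g + 2)*(g + 3)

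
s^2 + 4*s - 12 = (s - 2)*(s + 6)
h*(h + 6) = h^2 + 6*h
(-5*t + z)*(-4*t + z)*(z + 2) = 20*t^2*z + 40*t^2 - 9*t*z^2 - 18*t*z + z^3 + 2*z^2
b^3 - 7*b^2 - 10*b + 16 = (b - 8)*(b - 1)*(b + 2)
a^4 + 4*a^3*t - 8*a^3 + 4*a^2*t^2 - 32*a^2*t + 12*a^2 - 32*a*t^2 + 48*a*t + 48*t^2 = (a - 6)*(a - 2)*(a + 2*t)^2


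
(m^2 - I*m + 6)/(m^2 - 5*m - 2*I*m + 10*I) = (m^2 - I*m + 6)/(m^2 - 5*m - 2*I*m + 10*I)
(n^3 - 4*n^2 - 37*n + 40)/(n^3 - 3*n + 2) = (n^2 - 3*n - 40)/(n^2 + n - 2)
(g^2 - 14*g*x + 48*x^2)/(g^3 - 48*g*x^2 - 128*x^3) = (g - 6*x)/(g^2 + 8*g*x + 16*x^2)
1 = 1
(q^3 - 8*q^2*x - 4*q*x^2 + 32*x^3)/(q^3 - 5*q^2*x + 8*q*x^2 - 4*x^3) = (q^2 - 6*q*x - 16*x^2)/(q^2 - 3*q*x + 2*x^2)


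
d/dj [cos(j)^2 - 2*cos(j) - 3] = 2*(1 - cos(j))*sin(j)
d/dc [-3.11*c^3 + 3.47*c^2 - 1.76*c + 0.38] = -9.33*c^2 + 6.94*c - 1.76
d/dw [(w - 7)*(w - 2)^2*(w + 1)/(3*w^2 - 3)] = 2*(w^3 - 7*w^2 + 11*w - 2)/(3*(w^2 - 2*w + 1))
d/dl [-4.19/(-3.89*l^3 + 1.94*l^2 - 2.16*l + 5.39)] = (-48.8973*l^2 + 16.2572*l - 9.0504)/(3.89*l^3 - 1.94*l^2 + 2.16*l - 5.39)^2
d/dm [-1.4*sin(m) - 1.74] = -1.4*cos(m)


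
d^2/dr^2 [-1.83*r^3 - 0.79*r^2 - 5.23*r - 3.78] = -10.98*r - 1.58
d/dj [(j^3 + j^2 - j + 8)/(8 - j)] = j*(-2*j^2 + 23*j + 16)/(j^2 - 16*j + 64)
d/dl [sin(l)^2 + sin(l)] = sin(2*l) + cos(l)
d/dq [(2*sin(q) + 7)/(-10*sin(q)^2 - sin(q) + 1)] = (20*sin(q)^2 + 140*sin(q) + 9)*cos(q)/(10*sin(q)^2 + sin(q) - 1)^2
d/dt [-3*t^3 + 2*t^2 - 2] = t*(4 - 9*t)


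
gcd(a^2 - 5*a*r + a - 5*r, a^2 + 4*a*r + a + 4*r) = a + 1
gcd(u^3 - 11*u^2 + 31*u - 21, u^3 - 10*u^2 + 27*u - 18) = u^2 - 4*u + 3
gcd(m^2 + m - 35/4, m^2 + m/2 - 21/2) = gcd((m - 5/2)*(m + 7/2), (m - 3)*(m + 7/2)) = m + 7/2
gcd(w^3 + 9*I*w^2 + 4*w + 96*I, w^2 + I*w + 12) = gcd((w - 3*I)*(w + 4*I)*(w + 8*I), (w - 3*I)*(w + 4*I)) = w^2 + I*w + 12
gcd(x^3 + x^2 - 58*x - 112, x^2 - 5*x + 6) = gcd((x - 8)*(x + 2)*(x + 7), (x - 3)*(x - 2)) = 1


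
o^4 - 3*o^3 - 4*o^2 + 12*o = o*(o - 3)*(o - 2)*(o + 2)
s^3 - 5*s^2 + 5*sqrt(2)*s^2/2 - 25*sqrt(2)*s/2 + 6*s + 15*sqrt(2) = (s - 3)*(s - 2)*(s + 5*sqrt(2)/2)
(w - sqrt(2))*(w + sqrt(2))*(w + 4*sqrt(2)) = w^3 + 4*sqrt(2)*w^2 - 2*w - 8*sqrt(2)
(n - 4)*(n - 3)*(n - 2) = n^3 - 9*n^2 + 26*n - 24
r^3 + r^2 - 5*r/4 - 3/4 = (r - 1)*(r + 1/2)*(r + 3/2)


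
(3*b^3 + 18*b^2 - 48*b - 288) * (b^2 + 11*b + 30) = 3*b^5 + 51*b^4 + 240*b^3 - 276*b^2 - 4608*b - 8640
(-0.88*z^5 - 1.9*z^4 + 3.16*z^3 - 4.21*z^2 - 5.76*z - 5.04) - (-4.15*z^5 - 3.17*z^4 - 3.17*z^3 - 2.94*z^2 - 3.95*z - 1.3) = 3.27*z^5 + 1.27*z^4 + 6.33*z^3 - 1.27*z^2 - 1.81*z - 3.74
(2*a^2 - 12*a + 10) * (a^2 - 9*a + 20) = 2*a^4 - 30*a^3 + 158*a^2 - 330*a + 200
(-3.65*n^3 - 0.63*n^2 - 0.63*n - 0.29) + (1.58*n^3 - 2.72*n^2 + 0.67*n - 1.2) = -2.07*n^3 - 3.35*n^2 + 0.04*n - 1.49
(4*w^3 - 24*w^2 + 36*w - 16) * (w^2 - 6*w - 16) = 4*w^5 - 48*w^4 + 116*w^3 + 152*w^2 - 480*w + 256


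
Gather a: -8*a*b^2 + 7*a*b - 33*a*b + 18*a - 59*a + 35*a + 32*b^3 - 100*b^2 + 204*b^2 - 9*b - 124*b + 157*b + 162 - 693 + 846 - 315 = a*(-8*b^2 - 26*b - 6) + 32*b^3 + 104*b^2 + 24*b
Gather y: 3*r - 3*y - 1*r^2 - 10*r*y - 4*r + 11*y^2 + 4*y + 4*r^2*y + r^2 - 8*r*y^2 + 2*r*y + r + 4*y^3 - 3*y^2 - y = 4*y^3 + y^2*(8 - 8*r) + y*(4*r^2 - 8*r)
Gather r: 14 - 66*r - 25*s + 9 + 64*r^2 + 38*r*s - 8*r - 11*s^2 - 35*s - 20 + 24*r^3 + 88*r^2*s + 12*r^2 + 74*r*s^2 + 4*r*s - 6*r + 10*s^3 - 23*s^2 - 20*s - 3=24*r^3 + r^2*(88*s + 76) + r*(74*s^2 + 42*s - 80) + 10*s^3 - 34*s^2 - 80*s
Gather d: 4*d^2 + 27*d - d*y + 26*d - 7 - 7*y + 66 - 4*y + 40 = 4*d^2 + d*(53 - y) - 11*y + 99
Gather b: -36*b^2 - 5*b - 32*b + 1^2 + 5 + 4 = -36*b^2 - 37*b + 10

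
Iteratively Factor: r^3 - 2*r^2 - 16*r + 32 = (r - 4)*(r^2 + 2*r - 8) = (r - 4)*(r - 2)*(r + 4)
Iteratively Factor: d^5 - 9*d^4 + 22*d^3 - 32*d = (d + 1)*(d^4 - 10*d^3 + 32*d^2 - 32*d) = (d - 4)*(d + 1)*(d^3 - 6*d^2 + 8*d) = (d - 4)^2*(d + 1)*(d^2 - 2*d) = (d - 4)^2*(d - 2)*(d + 1)*(d)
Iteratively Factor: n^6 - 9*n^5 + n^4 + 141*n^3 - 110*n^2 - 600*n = (n - 5)*(n^5 - 4*n^4 - 19*n^3 + 46*n^2 + 120*n) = (n - 5)*(n + 2)*(n^4 - 6*n^3 - 7*n^2 + 60*n) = n*(n - 5)*(n + 2)*(n^3 - 6*n^2 - 7*n + 60) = n*(n - 5)*(n + 2)*(n + 3)*(n^2 - 9*n + 20) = n*(n - 5)*(n - 4)*(n + 2)*(n + 3)*(n - 5)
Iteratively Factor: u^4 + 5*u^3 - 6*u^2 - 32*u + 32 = (u + 4)*(u^3 + u^2 - 10*u + 8) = (u + 4)^2*(u^2 - 3*u + 2) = (u - 1)*(u + 4)^2*(u - 2)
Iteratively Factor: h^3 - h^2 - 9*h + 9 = (h - 3)*(h^2 + 2*h - 3) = (h - 3)*(h + 3)*(h - 1)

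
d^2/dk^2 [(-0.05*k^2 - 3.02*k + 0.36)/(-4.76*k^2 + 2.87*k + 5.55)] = (138.218024*k^3 - 41.015016*k^2 + 508.202352*k - 118.079418)/(107.850176*k^6 - 195.081936*k^5 - 259.626108*k^4 + 431.278057*k^3 + 302.715315*k^2 - 265.209525*k - 170.953875)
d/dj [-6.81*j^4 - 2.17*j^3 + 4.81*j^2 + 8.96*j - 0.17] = -27.24*j^3 - 6.51*j^2 + 9.62*j + 8.96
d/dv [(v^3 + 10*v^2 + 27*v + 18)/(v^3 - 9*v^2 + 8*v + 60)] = (-19*v^4 - 38*v^3 + 449*v^2 + 1524*v + 1476)/(v^6 - 18*v^5 + 97*v^4 - 24*v^3 - 1016*v^2 + 960*v + 3600)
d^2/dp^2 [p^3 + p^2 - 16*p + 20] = 6*p + 2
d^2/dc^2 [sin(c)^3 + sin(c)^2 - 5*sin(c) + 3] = -9*sin(c)^3 - 4*sin(c)^2 + 11*sin(c) + 2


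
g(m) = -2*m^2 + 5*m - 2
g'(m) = 5 - 4*m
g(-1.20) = -10.88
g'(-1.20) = 9.80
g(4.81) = -24.22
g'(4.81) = -14.24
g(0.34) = -0.53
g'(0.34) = 3.64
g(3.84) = -12.29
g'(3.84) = -10.36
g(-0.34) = -3.93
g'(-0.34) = 6.36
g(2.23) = -0.80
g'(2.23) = -3.92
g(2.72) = -3.20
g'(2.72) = -5.88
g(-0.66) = -6.17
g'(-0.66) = 7.64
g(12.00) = -230.00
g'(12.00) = -43.00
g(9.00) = -119.00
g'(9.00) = -31.00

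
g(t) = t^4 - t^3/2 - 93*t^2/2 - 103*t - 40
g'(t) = 4*t^3 - 3*t^2/2 - 93*t - 103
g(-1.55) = 15.57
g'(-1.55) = 22.65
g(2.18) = -468.12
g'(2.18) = -271.43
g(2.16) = -462.70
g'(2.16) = -270.57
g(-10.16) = 7386.40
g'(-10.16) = -3508.05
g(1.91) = -396.54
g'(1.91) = -258.23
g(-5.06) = 10.93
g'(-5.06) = -189.04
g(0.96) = -181.33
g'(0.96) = -190.12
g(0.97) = -183.23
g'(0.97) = -190.97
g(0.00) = -40.00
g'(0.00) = -103.00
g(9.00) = 1463.00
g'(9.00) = 1854.50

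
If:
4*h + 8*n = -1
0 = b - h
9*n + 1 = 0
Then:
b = -1/36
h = -1/36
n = -1/9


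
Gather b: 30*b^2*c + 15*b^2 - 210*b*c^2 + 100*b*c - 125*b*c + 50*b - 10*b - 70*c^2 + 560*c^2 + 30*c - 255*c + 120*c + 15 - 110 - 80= b^2*(30*c + 15) + b*(-210*c^2 - 25*c + 40) + 490*c^2 - 105*c - 175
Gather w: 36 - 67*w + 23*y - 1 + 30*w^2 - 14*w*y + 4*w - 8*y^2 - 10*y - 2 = 30*w^2 + w*(-14*y - 63) - 8*y^2 + 13*y + 33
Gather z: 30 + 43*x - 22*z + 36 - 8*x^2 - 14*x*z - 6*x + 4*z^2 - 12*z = -8*x^2 + 37*x + 4*z^2 + z*(-14*x - 34) + 66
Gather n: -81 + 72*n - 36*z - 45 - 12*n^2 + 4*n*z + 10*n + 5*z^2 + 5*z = -12*n^2 + n*(4*z + 82) + 5*z^2 - 31*z - 126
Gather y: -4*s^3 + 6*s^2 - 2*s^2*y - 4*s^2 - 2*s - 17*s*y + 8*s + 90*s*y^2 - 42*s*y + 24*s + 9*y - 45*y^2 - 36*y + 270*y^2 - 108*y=-4*s^3 + 2*s^2 + 30*s + y^2*(90*s + 225) + y*(-2*s^2 - 59*s - 135)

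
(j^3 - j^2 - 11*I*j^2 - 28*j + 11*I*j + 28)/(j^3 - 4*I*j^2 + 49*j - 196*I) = (j - 1)/(j + 7*I)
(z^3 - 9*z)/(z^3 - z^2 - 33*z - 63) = z*(z - 3)/(z^2 - 4*z - 21)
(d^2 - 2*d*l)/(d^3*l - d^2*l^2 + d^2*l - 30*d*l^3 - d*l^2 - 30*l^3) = d*(-d + 2*l)/(l*(-d^3 + d^2*l - d^2 + 30*d*l^2 + d*l + 30*l^2))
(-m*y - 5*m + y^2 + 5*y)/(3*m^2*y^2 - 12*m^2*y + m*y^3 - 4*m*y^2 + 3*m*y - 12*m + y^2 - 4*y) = (-m*y - 5*m + y^2 + 5*y)/(3*m^2*y^2 - 12*m^2*y + m*y^3 - 4*m*y^2 + 3*m*y - 12*m + y^2 - 4*y)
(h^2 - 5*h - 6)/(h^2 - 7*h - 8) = (h - 6)/(h - 8)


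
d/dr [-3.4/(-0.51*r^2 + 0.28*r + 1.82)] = (0.952 - 3.468*r)/(-0.51*r^2 + 0.28*r + 1.82)^2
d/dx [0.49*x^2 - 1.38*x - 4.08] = 0.98*x - 1.38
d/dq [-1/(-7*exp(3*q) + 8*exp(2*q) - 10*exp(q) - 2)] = (-21*exp(2*q) + 16*exp(q) - 10)*exp(q)/(7*exp(3*q) - 8*exp(2*q) + 10*exp(q) + 2)^2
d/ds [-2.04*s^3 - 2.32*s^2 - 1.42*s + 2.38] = -6.12*s^2 - 4.64*s - 1.42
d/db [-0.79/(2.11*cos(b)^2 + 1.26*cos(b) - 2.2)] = -(3.3338*cos(b) + 0.9954)*sin(b)/(2.11*cos(b)^2 + 1.26*cos(b) - 2.2)^2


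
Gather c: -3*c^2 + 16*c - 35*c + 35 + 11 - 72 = -3*c^2 - 19*c - 26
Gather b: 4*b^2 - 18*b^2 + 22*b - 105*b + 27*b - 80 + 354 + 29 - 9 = -14*b^2 - 56*b + 294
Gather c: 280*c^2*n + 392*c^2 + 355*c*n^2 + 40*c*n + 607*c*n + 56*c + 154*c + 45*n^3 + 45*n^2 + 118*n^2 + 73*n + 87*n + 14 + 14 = c^2*(280*n + 392) + c*(355*n^2 + 647*n + 210) + 45*n^3 + 163*n^2 + 160*n + 28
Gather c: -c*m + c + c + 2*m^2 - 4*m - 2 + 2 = c*(2 - m) + 2*m^2 - 4*m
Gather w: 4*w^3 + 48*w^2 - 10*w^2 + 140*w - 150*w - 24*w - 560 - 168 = 4*w^3 + 38*w^2 - 34*w - 728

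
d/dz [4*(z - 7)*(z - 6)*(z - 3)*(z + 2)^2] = 20*z^4 - 192*z^3 + 252*z^2 + 1072*z - 720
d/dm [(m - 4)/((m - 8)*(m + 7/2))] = 4*(-m^2 + 8*m - 46)/(4*m^4 - 36*m^3 - 143*m^2 + 1008*m + 3136)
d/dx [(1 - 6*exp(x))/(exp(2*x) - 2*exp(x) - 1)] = 2*(3*exp(2*x) - exp(x) + 4)*exp(x)/(exp(4*x) - 4*exp(3*x) + 2*exp(2*x) + 4*exp(x) + 1)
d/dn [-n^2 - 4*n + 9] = -2*n - 4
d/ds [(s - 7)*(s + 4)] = 2*s - 3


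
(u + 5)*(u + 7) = u^2 + 12*u + 35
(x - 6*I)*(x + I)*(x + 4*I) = x^3 - I*x^2 + 26*x + 24*I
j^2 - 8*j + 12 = (j - 6)*(j - 2)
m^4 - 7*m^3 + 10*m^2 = m^2*(m - 5)*(m - 2)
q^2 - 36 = (q - 6)*(q + 6)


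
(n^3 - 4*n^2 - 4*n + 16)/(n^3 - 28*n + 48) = (n + 2)/(n + 6)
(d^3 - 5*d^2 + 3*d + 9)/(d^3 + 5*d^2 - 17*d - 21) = (d - 3)/(d + 7)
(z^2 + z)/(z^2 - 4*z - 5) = z/(z - 5)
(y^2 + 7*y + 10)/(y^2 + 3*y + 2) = (y + 5)/(y + 1)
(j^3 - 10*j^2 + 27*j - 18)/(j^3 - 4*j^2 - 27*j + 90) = (j - 1)/(j + 5)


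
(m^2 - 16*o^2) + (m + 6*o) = m^2 + m - 16*o^2 + 6*o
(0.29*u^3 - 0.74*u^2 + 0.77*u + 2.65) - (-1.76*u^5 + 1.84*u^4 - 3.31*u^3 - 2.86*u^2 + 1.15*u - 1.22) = 1.76*u^5 - 1.84*u^4 + 3.6*u^3 + 2.12*u^2 - 0.38*u + 3.87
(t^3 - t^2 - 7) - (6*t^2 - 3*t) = t^3 - 7*t^2 + 3*t - 7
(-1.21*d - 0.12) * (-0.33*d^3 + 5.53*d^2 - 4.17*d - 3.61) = 0.3993*d^4 - 6.6517*d^3 + 4.3821*d^2 + 4.8685*d + 0.4332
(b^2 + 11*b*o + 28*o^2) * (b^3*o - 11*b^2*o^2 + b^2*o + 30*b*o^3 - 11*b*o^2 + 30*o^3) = b^5*o + b^4*o - 63*b^3*o^3 + 22*b^2*o^4 - 63*b^2*o^3 + 840*b*o^5 + 22*b*o^4 + 840*o^5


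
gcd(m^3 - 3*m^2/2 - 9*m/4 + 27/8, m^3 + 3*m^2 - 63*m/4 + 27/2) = m^2 - 3*m + 9/4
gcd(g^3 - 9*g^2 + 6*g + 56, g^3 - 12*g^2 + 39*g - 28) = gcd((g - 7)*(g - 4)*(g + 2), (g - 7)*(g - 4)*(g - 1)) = g^2 - 11*g + 28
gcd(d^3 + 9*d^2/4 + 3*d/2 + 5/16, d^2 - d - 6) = 1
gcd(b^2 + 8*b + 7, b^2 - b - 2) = b + 1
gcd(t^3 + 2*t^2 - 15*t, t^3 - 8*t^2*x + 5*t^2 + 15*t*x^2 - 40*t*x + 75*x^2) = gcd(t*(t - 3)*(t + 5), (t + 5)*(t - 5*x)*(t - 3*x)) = t + 5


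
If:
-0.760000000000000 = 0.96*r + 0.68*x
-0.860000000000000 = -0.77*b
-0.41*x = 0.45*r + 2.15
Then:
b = 1.12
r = 13.13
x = -19.66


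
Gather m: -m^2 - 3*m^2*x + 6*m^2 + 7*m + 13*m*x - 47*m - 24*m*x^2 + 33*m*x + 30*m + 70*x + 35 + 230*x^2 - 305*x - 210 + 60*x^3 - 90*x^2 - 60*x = m^2*(5 - 3*x) + m*(-24*x^2 + 46*x - 10) + 60*x^3 + 140*x^2 - 295*x - 175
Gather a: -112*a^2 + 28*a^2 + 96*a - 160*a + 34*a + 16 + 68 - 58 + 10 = -84*a^2 - 30*a + 36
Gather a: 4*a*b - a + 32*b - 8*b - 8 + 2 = a*(4*b - 1) + 24*b - 6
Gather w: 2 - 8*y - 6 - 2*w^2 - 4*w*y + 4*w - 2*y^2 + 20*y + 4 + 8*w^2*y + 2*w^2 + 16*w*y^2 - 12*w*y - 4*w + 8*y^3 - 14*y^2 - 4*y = 8*w^2*y + w*(16*y^2 - 16*y) + 8*y^3 - 16*y^2 + 8*y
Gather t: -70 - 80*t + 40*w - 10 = -80*t + 40*w - 80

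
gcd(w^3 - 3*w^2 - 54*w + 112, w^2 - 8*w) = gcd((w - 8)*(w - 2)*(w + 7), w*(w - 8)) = w - 8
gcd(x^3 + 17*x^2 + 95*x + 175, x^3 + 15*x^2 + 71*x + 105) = x^2 + 12*x + 35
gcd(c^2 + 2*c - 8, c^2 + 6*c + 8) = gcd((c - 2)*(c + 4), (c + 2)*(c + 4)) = c + 4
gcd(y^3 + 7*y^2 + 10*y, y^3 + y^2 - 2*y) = y^2 + 2*y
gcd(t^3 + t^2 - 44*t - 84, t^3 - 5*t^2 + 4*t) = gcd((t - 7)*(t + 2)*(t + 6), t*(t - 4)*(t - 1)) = 1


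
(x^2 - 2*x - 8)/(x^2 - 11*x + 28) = (x + 2)/(x - 7)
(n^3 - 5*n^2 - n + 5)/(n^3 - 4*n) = (n^3 - 5*n^2 - n + 5)/(n*(n^2 - 4))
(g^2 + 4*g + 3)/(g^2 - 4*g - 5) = (g + 3)/(g - 5)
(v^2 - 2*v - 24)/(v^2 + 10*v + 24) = (v - 6)/(v + 6)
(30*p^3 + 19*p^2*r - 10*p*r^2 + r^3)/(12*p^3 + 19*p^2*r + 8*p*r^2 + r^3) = (30*p^2 - 11*p*r + r^2)/(12*p^2 + 7*p*r + r^2)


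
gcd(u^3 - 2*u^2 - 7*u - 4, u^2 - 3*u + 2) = 1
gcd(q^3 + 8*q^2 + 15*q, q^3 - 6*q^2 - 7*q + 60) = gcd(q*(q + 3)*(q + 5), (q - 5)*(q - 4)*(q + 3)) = q + 3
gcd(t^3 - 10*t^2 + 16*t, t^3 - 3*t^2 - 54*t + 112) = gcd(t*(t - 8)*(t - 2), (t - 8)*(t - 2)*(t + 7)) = t^2 - 10*t + 16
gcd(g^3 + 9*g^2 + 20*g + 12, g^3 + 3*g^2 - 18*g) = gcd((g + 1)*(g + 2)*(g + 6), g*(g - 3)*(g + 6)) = g + 6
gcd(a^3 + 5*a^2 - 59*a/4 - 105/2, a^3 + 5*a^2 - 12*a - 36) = a + 6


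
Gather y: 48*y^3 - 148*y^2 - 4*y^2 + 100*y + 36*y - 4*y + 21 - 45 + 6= 48*y^3 - 152*y^2 + 132*y - 18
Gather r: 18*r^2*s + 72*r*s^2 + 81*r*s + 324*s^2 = 18*r^2*s + r*(72*s^2 + 81*s) + 324*s^2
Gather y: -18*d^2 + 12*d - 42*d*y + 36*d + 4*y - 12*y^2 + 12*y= -18*d^2 + 48*d - 12*y^2 + y*(16 - 42*d)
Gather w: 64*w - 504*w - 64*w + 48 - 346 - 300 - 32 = -504*w - 630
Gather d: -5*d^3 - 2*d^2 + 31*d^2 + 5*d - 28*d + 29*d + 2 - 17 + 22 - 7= -5*d^3 + 29*d^2 + 6*d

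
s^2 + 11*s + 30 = (s + 5)*(s + 6)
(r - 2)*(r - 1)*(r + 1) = r^3 - 2*r^2 - r + 2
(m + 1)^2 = m^2 + 2*m + 1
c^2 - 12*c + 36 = (c - 6)^2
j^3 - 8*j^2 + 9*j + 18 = (j - 6)*(j - 3)*(j + 1)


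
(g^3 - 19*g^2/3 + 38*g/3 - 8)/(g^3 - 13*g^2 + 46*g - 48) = (g - 4/3)/(g - 8)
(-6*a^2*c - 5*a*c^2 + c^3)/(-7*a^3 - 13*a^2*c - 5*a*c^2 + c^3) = c*(6*a - c)/(7*a^2 + 6*a*c - c^2)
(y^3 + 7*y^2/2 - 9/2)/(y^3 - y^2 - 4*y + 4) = (2*y^2 + 9*y + 9)/(2*(y^2 - 4))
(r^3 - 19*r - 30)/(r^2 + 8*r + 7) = (r^3 - 19*r - 30)/(r^2 + 8*r + 7)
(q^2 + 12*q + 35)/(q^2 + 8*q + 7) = (q + 5)/(q + 1)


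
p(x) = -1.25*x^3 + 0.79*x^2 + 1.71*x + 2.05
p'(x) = -3.75*x^2 + 1.58*x + 1.71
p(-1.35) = 4.26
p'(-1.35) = -7.26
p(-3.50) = 59.34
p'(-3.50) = -49.76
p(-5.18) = 188.13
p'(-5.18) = -107.10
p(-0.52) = 1.55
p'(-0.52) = -0.13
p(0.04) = 2.12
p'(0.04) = 1.77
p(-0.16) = 1.80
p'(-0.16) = 1.36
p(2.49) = -8.09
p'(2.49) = -17.61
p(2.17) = -3.29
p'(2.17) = -12.52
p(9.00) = -829.82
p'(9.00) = -287.82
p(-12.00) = 2255.29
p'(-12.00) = -557.25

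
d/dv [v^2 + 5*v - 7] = 2*v + 5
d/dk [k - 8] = 1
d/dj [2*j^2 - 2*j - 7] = 4*j - 2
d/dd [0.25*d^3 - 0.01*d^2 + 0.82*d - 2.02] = 0.75*d^2 - 0.02*d + 0.82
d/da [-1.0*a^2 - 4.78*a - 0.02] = -2.0*a - 4.78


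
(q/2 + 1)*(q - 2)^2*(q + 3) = q^4/2 + q^3/2 - 5*q^2 - 2*q + 12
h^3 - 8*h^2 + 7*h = h*(h - 7)*(h - 1)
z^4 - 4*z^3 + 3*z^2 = z^2*(z - 3)*(z - 1)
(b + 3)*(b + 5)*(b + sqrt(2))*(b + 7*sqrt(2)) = b^4 + 8*b^3 + 8*sqrt(2)*b^3 + 29*b^2 + 64*sqrt(2)*b^2 + 112*b + 120*sqrt(2)*b + 210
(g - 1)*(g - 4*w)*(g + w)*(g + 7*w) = g^4 + 4*g^3*w - g^3 - 25*g^2*w^2 - 4*g^2*w - 28*g*w^3 + 25*g*w^2 + 28*w^3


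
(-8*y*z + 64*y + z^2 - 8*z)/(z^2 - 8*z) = (-8*y + z)/z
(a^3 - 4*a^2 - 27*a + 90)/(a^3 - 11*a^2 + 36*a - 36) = (a + 5)/(a - 2)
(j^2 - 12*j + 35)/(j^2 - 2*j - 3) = (-j^2 + 12*j - 35)/(-j^2 + 2*j + 3)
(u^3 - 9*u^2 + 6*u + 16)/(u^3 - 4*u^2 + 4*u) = (u^2 - 7*u - 8)/(u*(u - 2))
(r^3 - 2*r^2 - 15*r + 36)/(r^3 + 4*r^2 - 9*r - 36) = (r - 3)/(r + 3)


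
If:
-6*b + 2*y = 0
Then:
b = y/3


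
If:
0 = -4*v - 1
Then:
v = -1/4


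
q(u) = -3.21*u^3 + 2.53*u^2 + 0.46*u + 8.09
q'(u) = -9.63*u^2 + 5.06*u + 0.46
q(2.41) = -21.04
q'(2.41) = -43.28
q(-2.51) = 73.64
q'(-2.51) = -72.91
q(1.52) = 3.36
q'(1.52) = -14.10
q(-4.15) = 279.18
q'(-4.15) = -186.39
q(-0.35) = 8.38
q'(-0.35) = -2.49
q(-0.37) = 8.43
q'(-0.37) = -2.73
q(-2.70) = 88.47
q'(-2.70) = -83.40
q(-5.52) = 622.55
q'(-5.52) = -320.90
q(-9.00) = 2548.97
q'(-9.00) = -825.11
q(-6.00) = 789.77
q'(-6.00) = -376.58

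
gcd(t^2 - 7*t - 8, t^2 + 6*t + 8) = 1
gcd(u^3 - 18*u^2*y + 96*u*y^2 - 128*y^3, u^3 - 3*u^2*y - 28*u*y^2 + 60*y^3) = -u + 2*y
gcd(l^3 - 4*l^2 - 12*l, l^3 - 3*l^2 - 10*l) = l^2 + 2*l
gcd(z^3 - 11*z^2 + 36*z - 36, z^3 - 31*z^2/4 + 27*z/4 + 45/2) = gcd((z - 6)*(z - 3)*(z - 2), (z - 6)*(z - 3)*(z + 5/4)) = z^2 - 9*z + 18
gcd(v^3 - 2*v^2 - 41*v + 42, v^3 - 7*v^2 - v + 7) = v^2 - 8*v + 7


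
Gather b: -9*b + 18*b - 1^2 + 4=9*b + 3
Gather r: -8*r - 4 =-8*r - 4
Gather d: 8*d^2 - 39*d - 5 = 8*d^2 - 39*d - 5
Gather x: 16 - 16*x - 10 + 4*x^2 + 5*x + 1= 4*x^2 - 11*x + 7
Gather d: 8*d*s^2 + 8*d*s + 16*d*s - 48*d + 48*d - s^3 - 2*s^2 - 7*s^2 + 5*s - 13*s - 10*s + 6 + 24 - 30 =d*(8*s^2 + 24*s) - s^3 - 9*s^2 - 18*s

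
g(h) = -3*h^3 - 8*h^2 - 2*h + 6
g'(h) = -9*h^2 - 16*h - 2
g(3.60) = -244.85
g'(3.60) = -176.24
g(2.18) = -67.46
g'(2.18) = -79.65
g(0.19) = 5.31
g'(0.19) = -5.36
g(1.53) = -26.53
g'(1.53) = -47.55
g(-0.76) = 4.22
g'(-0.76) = 4.96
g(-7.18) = 718.38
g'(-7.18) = -351.09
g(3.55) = -236.14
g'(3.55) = -172.22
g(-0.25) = 6.05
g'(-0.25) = 1.44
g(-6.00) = 378.00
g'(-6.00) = -230.00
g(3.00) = -153.00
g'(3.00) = -131.00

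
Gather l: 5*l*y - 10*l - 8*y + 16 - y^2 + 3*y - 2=l*(5*y - 10) - y^2 - 5*y + 14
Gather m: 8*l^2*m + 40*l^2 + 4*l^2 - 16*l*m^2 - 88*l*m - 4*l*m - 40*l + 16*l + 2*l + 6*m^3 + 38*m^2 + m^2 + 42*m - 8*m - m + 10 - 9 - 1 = 44*l^2 - 22*l + 6*m^3 + m^2*(39 - 16*l) + m*(8*l^2 - 92*l + 33)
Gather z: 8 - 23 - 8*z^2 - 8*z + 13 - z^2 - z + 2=-9*z^2 - 9*z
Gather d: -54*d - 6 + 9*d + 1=-45*d - 5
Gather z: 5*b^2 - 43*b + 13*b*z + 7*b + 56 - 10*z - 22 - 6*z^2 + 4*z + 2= 5*b^2 - 36*b - 6*z^2 + z*(13*b - 6) + 36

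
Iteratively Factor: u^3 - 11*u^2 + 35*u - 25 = (u - 5)*(u^2 - 6*u + 5) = (u - 5)^2*(u - 1)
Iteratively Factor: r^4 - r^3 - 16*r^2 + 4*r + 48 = (r - 2)*(r^3 + r^2 - 14*r - 24) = (r - 2)*(r + 3)*(r^2 - 2*r - 8) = (r - 2)*(r + 2)*(r + 3)*(r - 4)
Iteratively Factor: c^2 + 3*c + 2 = (c + 1)*(c + 2)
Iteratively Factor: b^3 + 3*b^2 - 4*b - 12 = (b + 3)*(b^2 - 4) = (b + 2)*(b + 3)*(b - 2)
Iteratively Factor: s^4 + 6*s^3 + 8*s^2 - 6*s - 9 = (s + 3)*(s^3 + 3*s^2 - s - 3) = (s + 3)^2*(s^2 - 1) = (s - 1)*(s + 3)^2*(s + 1)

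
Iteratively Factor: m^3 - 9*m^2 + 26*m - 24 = (m - 3)*(m^2 - 6*m + 8) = (m - 4)*(m - 3)*(m - 2)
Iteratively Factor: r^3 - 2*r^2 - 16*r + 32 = (r - 4)*(r^2 + 2*r - 8) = (r - 4)*(r + 4)*(r - 2)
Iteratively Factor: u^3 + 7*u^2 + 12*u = (u + 4)*(u^2 + 3*u) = u*(u + 4)*(u + 3)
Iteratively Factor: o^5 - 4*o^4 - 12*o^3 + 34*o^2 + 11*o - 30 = (o - 1)*(o^4 - 3*o^3 - 15*o^2 + 19*o + 30) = (o - 5)*(o - 1)*(o^3 + 2*o^2 - 5*o - 6) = (o - 5)*(o - 1)*(o + 1)*(o^2 + o - 6) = (o - 5)*(o - 2)*(o - 1)*(o + 1)*(o + 3)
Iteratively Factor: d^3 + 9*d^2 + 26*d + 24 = (d + 2)*(d^2 + 7*d + 12) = (d + 2)*(d + 3)*(d + 4)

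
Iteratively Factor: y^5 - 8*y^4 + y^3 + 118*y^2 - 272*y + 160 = (y - 1)*(y^4 - 7*y^3 - 6*y^2 + 112*y - 160) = (y - 1)*(y + 4)*(y^3 - 11*y^2 + 38*y - 40) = (y - 2)*(y - 1)*(y + 4)*(y^2 - 9*y + 20) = (y - 5)*(y - 2)*(y - 1)*(y + 4)*(y - 4)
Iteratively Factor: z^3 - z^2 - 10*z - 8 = (z + 2)*(z^2 - 3*z - 4) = (z - 4)*(z + 2)*(z + 1)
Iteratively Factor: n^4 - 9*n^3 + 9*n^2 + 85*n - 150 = (n + 3)*(n^3 - 12*n^2 + 45*n - 50) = (n - 5)*(n + 3)*(n^2 - 7*n + 10) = (n - 5)*(n - 2)*(n + 3)*(n - 5)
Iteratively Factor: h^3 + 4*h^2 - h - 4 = (h - 1)*(h^2 + 5*h + 4) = (h - 1)*(h + 4)*(h + 1)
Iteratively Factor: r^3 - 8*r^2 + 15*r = (r - 3)*(r^2 - 5*r) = (r - 5)*(r - 3)*(r)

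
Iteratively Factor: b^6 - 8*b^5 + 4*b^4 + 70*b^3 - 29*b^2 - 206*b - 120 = (b + 1)*(b^5 - 9*b^4 + 13*b^3 + 57*b^2 - 86*b - 120) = (b + 1)*(b + 2)*(b^4 - 11*b^3 + 35*b^2 - 13*b - 60) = (b - 4)*(b + 1)*(b + 2)*(b^3 - 7*b^2 + 7*b + 15) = (b - 5)*(b - 4)*(b + 1)*(b + 2)*(b^2 - 2*b - 3) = (b - 5)*(b - 4)*(b + 1)^2*(b + 2)*(b - 3)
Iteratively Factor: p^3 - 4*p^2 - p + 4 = (p - 4)*(p^2 - 1) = (p - 4)*(p + 1)*(p - 1)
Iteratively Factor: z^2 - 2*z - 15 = (z - 5)*(z + 3)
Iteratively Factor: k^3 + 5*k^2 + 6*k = (k + 2)*(k^2 + 3*k) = k*(k + 2)*(k + 3)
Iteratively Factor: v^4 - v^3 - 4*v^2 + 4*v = (v - 1)*(v^3 - 4*v) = (v - 2)*(v - 1)*(v^2 + 2*v) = (v - 2)*(v - 1)*(v + 2)*(v)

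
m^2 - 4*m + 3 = (m - 3)*(m - 1)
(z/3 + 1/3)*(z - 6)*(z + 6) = z^3/3 + z^2/3 - 12*z - 12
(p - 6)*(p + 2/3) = p^2 - 16*p/3 - 4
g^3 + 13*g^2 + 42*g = g*(g + 6)*(g + 7)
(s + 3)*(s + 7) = s^2 + 10*s + 21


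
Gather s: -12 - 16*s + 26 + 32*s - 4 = 16*s + 10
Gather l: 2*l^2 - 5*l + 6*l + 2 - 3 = 2*l^2 + l - 1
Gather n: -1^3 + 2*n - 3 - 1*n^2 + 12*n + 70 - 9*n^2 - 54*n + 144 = -10*n^2 - 40*n + 210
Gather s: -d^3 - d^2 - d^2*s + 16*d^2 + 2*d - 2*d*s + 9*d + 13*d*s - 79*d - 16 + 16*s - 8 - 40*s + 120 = -d^3 + 15*d^2 - 68*d + s*(-d^2 + 11*d - 24) + 96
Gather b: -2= -2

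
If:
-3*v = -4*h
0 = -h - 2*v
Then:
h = 0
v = 0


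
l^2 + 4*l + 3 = (l + 1)*(l + 3)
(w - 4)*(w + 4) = w^2 - 16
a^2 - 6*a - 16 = (a - 8)*(a + 2)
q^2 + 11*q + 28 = (q + 4)*(q + 7)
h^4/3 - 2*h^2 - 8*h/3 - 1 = (h/3 + 1/3)*(h - 3)*(h + 1)^2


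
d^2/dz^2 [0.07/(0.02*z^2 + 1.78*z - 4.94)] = (-5.6e-5*z^2 - 0.004984*z + 0.07*(0.04*z + 1.78)*(0.08*z + 3.56) + 0.013832)/(0.02*z^2 + 1.78*z - 4.94)^3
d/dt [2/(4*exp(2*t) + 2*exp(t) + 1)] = (-16*exp(t) - 4)*exp(t)/(4*exp(2*t) + 2*exp(t) + 1)^2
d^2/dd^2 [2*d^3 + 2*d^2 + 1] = 12*d + 4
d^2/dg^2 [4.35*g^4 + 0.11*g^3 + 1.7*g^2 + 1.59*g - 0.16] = 52.2*g^2 + 0.66*g + 3.4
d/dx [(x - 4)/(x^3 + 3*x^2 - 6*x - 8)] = (x^3 + 3*x^2 - 6*x - 3*(x - 4)*(x^2 + 2*x - 2) - 8)/(x^3 + 3*x^2 - 6*x - 8)^2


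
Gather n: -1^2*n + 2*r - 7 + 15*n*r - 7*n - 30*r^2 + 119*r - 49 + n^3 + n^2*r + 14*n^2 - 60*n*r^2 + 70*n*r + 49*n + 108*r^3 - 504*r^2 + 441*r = n^3 + n^2*(r + 14) + n*(-60*r^2 + 85*r + 41) + 108*r^3 - 534*r^2 + 562*r - 56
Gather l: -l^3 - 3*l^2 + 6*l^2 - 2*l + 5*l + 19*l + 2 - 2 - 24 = -l^3 + 3*l^2 + 22*l - 24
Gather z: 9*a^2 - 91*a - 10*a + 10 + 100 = 9*a^2 - 101*a + 110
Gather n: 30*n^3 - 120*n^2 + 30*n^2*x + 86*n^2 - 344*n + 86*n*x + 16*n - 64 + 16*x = 30*n^3 + n^2*(30*x - 34) + n*(86*x - 328) + 16*x - 64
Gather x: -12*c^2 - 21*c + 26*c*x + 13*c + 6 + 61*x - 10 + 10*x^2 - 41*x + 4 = -12*c^2 - 8*c + 10*x^2 + x*(26*c + 20)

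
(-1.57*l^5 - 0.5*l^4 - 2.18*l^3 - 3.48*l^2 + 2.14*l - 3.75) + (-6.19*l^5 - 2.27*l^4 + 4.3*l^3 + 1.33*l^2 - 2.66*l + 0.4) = -7.76*l^5 - 2.77*l^4 + 2.12*l^3 - 2.15*l^2 - 0.52*l - 3.35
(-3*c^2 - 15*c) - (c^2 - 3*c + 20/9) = -4*c^2 - 12*c - 20/9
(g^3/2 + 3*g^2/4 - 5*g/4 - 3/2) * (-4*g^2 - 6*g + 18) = -2*g^5 - 6*g^4 + 19*g^3/2 + 27*g^2 - 27*g/2 - 27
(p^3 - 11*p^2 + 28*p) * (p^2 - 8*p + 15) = p^5 - 19*p^4 + 131*p^3 - 389*p^2 + 420*p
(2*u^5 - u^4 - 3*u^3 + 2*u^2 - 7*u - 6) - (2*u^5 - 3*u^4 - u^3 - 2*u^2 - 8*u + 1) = 2*u^4 - 2*u^3 + 4*u^2 + u - 7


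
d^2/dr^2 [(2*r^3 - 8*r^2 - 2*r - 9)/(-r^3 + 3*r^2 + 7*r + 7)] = 4*(r^6 - 18*r^5 + 60*r^4 - 8*r^3 - 330*r^2 + 168*r + 273)/(r^9 - 9*r^8 + 6*r^7 + 78*r^6 + 84*r^5 - 336*r^4 - 1078*r^3 - 1470*r^2 - 1029*r - 343)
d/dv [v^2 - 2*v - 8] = 2*v - 2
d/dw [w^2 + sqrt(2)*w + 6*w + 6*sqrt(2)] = 2*w + sqrt(2) + 6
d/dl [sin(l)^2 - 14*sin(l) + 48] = 2*(sin(l) - 7)*cos(l)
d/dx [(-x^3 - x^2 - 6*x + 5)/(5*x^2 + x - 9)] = (-5*x^4 - 2*x^3 + 56*x^2 - 32*x + 49)/(25*x^4 + 10*x^3 - 89*x^2 - 18*x + 81)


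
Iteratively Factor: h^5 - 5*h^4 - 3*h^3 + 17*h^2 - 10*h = (h + 2)*(h^4 - 7*h^3 + 11*h^2 - 5*h) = (h - 5)*(h + 2)*(h^3 - 2*h^2 + h) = h*(h - 5)*(h + 2)*(h^2 - 2*h + 1) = h*(h - 5)*(h - 1)*(h + 2)*(h - 1)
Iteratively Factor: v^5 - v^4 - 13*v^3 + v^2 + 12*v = (v - 1)*(v^4 - 13*v^2 - 12*v) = (v - 4)*(v - 1)*(v^3 + 4*v^2 + 3*v) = v*(v - 4)*(v - 1)*(v^2 + 4*v + 3) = v*(v - 4)*(v - 1)*(v + 3)*(v + 1)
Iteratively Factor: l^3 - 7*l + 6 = (l - 2)*(l^2 + 2*l - 3) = (l - 2)*(l - 1)*(l + 3)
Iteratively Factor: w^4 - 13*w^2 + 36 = (w + 2)*(w^3 - 2*w^2 - 9*w + 18) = (w - 3)*(w + 2)*(w^2 + w - 6) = (w - 3)*(w - 2)*(w + 2)*(w + 3)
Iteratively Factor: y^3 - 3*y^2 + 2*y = (y - 1)*(y^2 - 2*y) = (y - 2)*(y - 1)*(y)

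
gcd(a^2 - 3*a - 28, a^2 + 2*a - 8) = a + 4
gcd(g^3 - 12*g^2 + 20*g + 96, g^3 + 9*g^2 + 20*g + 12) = g + 2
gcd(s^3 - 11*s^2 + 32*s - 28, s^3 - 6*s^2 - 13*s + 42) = s^2 - 9*s + 14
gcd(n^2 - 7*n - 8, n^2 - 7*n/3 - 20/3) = 1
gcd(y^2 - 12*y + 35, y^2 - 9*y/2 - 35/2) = y - 7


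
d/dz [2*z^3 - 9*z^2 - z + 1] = 6*z^2 - 18*z - 1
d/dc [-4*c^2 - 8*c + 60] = -8*c - 8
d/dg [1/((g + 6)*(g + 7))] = (-2*g - 13)/(g^4 + 26*g^3 + 253*g^2 + 1092*g + 1764)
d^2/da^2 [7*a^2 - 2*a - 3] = 14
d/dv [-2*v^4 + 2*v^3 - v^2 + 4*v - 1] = -8*v^3 + 6*v^2 - 2*v + 4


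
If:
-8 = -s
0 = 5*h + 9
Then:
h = -9/5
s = 8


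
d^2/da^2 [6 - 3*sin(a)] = 3*sin(a)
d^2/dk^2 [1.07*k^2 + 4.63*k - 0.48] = 2.14000000000000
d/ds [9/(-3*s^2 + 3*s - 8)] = 27*(2*s - 1)/(3*s^2 - 3*s + 8)^2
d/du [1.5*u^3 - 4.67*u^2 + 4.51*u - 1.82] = 4.5*u^2 - 9.34*u + 4.51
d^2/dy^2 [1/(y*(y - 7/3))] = 6*(27*y^2 - 63*y + 49)/(y^3*(27*y^3 - 189*y^2 + 441*y - 343))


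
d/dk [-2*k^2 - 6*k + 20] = -4*k - 6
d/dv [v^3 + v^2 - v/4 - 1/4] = 3*v^2 + 2*v - 1/4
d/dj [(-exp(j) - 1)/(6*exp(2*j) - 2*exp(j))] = (3*exp(2*j) + 6*exp(j) - 1)*exp(-j)/(2*(9*exp(2*j) - 6*exp(j) + 1))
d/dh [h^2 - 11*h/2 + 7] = 2*h - 11/2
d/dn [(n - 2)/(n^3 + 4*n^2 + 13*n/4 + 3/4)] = 4*(-4*n^2 + 6*n + 29)/(8*n^5 + 60*n^4 + 150*n^3 + 145*n^2 + 60*n + 9)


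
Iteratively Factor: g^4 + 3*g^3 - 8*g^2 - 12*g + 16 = (g + 4)*(g^3 - g^2 - 4*g + 4) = (g - 2)*(g + 4)*(g^2 + g - 2) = (g - 2)*(g - 1)*(g + 4)*(g + 2)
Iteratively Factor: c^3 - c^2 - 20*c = (c - 5)*(c^2 + 4*c) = (c - 5)*(c + 4)*(c)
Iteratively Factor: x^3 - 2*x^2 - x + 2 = (x - 2)*(x^2 - 1) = (x - 2)*(x + 1)*(x - 1)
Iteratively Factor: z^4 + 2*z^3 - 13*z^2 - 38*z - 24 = (z + 1)*(z^3 + z^2 - 14*z - 24) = (z + 1)*(z + 2)*(z^2 - z - 12) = (z - 4)*(z + 1)*(z + 2)*(z + 3)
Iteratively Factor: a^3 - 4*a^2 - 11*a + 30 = (a - 5)*(a^2 + a - 6) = (a - 5)*(a + 3)*(a - 2)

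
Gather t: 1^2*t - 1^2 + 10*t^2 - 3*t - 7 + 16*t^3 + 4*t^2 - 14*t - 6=16*t^3 + 14*t^2 - 16*t - 14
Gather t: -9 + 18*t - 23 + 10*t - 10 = 28*t - 42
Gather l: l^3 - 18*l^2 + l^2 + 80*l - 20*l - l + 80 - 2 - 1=l^3 - 17*l^2 + 59*l + 77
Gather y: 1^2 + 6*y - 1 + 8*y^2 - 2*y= 8*y^2 + 4*y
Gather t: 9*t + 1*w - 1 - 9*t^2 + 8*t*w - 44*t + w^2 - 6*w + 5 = -9*t^2 + t*(8*w - 35) + w^2 - 5*w + 4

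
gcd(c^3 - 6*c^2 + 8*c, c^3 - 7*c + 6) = c - 2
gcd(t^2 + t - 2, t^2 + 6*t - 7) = t - 1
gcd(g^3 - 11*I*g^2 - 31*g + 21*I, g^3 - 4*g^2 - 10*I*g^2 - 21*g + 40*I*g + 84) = g^2 - 10*I*g - 21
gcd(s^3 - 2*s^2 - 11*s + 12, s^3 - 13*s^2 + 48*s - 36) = s - 1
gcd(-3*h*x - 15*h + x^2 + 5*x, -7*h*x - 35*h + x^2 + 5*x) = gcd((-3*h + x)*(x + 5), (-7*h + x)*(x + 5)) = x + 5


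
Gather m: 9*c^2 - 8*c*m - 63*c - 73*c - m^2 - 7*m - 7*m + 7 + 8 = 9*c^2 - 136*c - m^2 + m*(-8*c - 14) + 15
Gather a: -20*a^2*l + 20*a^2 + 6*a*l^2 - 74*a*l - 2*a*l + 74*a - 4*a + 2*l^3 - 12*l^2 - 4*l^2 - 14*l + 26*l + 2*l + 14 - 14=a^2*(20 - 20*l) + a*(6*l^2 - 76*l + 70) + 2*l^3 - 16*l^2 + 14*l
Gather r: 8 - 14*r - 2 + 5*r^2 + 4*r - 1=5*r^2 - 10*r + 5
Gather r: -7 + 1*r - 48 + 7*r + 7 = 8*r - 48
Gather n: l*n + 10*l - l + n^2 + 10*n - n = 9*l + n^2 + n*(l + 9)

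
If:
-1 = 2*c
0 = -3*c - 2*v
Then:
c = -1/2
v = 3/4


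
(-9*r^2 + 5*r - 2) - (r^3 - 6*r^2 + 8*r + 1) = -r^3 - 3*r^2 - 3*r - 3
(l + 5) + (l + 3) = 2*l + 8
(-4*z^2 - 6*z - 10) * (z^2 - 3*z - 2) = -4*z^4 + 6*z^3 + 16*z^2 + 42*z + 20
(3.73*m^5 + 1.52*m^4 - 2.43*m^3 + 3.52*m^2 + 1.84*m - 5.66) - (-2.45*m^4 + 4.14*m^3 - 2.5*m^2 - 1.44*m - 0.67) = 3.73*m^5 + 3.97*m^4 - 6.57*m^3 + 6.02*m^2 + 3.28*m - 4.99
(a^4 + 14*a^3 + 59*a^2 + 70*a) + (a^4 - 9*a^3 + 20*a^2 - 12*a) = 2*a^4 + 5*a^3 + 79*a^2 + 58*a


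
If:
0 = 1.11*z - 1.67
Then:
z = 1.50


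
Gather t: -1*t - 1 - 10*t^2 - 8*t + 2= -10*t^2 - 9*t + 1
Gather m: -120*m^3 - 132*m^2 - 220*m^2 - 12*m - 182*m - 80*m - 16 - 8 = -120*m^3 - 352*m^2 - 274*m - 24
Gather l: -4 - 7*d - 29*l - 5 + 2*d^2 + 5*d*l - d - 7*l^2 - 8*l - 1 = 2*d^2 - 8*d - 7*l^2 + l*(5*d - 37) - 10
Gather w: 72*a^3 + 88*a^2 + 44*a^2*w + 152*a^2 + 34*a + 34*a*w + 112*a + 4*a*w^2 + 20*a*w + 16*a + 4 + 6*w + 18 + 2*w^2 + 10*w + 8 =72*a^3 + 240*a^2 + 162*a + w^2*(4*a + 2) + w*(44*a^2 + 54*a + 16) + 30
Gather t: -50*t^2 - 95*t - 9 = -50*t^2 - 95*t - 9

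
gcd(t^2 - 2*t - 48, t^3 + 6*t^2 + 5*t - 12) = 1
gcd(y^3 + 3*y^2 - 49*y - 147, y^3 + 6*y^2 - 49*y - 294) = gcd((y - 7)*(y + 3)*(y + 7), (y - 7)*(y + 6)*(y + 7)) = y^2 - 49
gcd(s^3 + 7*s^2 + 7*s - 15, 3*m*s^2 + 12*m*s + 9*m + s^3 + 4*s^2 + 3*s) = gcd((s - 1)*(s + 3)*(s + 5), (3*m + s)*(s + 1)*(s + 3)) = s + 3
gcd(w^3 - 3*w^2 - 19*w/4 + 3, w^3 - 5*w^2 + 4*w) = w - 4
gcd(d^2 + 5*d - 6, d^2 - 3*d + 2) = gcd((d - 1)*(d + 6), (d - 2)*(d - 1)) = d - 1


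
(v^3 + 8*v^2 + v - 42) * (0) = 0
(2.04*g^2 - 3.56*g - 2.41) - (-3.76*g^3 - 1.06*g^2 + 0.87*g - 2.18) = 3.76*g^3 + 3.1*g^2 - 4.43*g - 0.23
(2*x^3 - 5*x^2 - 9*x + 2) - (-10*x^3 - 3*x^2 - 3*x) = 12*x^3 - 2*x^2 - 6*x + 2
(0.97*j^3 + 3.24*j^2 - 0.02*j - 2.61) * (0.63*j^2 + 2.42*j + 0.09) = 0.6111*j^5 + 4.3886*j^4 + 7.9155*j^3 - 1.4011*j^2 - 6.318*j - 0.2349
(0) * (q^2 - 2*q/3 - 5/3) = 0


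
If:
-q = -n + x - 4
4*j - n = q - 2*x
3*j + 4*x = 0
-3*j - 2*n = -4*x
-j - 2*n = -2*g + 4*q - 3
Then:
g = 179/62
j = 16/31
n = -48/31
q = 88/31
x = -12/31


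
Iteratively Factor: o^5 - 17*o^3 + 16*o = (o + 1)*(o^4 - o^3 - 16*o^2 + 16*o) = (o + 1)*(o + 4)*(o^3 - 5*o^2 + 4*o) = (o - 4)*(o + 1)*(o + 4)*(o^2 - o) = (o - 4)*(o - 1)*(o + 1)*(o + 4)*(o)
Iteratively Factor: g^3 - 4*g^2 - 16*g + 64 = (g + 4)*(g^2 - 8*g + 16) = (g - 4)*(g + 4)*(g - 4)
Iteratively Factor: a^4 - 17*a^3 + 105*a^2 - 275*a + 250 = (a - 5)*(a^3 - 12*a^2 + 45*a - 50) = (a - 5)^2*(a^2 - 7*a + 10) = (a - 5)^2*(a - 2)*(a - 5)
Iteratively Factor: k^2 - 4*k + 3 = (k - 3)*(k - 1)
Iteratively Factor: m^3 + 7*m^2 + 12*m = (m + 4)*(m^2 + 3*m) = m*(m + 4)*(m + 3)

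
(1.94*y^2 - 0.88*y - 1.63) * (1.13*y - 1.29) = 2.1922*y^3 - 3.497*y^2 - 0.7067*y + 2.1027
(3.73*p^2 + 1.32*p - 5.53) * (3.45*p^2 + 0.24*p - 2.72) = 12.8685*p^4 + 5.4492*p^3 - 28.9073*p^2 - 4.9176*p + 15.0416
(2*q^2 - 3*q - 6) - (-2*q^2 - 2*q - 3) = 4*q^2 - q - 3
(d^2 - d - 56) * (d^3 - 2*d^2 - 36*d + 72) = d^5 - 3*d^4 - 90*d^3 + 220*d^2 + 1944*d - 4032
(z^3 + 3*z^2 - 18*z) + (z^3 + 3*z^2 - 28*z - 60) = 2*z^3 + 6*z^2 - 46*z - 60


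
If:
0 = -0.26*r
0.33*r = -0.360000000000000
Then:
No Solution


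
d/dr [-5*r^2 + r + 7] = 1 - 10*r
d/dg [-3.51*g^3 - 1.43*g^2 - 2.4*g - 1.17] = -10.53*g^2 - 2.86*g - 2.4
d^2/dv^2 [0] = 0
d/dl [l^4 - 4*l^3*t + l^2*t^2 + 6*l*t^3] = 4*l^3 - 12*l^2*t + 2*l*t^2 + 6*t^3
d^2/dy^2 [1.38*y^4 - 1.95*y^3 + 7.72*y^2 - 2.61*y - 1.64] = 16.56*y^2 - 11.7*y + 15.44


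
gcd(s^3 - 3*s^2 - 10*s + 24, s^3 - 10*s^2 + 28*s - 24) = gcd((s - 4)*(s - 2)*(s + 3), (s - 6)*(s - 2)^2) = s - 2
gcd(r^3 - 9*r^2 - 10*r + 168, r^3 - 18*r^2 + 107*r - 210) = r^2 - 13*r + 42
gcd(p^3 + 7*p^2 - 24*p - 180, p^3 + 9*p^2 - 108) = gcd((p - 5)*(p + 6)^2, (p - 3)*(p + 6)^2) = p^2 + 12*p + 36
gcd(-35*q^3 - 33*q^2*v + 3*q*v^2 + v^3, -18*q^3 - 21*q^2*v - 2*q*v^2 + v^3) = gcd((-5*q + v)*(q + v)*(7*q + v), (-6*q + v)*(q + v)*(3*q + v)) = q + v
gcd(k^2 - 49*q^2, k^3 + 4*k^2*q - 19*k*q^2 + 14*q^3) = k + 7*q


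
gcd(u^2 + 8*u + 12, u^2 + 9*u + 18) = u + 6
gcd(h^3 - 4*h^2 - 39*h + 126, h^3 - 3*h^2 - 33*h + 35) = h - 7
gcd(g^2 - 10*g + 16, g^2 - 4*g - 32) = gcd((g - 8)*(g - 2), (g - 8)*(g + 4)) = g - 8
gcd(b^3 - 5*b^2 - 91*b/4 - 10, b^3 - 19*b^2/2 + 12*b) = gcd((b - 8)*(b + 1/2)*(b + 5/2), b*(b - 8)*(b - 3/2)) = b - 8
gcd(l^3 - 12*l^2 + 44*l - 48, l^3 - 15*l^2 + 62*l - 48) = l - 6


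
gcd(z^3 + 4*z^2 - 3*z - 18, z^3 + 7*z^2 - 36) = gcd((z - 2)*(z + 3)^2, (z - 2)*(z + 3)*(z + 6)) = z^2 + z - 6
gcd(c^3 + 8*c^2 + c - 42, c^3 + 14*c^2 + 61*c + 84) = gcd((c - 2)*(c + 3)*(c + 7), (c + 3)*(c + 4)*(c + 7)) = c^2 + 10*c + 21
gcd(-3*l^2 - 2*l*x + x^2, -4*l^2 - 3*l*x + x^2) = l + x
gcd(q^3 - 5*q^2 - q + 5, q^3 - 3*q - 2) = q + 1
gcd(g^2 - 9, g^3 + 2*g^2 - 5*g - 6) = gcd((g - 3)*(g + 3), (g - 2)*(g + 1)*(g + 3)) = g + 3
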